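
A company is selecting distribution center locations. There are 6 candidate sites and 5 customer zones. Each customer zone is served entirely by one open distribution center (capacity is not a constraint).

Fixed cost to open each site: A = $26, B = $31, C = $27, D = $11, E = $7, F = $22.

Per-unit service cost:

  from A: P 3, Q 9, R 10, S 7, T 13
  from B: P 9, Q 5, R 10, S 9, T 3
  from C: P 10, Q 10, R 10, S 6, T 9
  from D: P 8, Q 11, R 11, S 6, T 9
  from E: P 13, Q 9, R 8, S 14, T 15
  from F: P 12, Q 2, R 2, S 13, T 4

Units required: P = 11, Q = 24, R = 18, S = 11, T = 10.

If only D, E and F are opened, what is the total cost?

Total cost: 318

Each customer zone is assigned to its cheapest site among the open ones.
{D, E, F}: P→D 8·11=88, Q→F 2·24=48, R→F 2·18=36, S→D 6·11=66, T→F 4·10=40. Service 278; fixed 40; total 318.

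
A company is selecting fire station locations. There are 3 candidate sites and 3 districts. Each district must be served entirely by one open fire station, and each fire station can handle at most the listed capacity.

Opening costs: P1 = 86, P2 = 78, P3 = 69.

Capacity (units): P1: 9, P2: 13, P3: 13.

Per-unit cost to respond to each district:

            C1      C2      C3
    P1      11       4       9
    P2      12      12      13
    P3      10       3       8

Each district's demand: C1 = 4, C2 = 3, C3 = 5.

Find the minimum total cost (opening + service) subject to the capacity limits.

Open {P3}: C1→P3 10·4=40, C2→P3 3·3=9, C3→P3 8·5=40.
Loads: P3 carries 12/13. Service 89; fixed 69; total 158.
Next best feasible plan costs 227.

Minimum total cost: 158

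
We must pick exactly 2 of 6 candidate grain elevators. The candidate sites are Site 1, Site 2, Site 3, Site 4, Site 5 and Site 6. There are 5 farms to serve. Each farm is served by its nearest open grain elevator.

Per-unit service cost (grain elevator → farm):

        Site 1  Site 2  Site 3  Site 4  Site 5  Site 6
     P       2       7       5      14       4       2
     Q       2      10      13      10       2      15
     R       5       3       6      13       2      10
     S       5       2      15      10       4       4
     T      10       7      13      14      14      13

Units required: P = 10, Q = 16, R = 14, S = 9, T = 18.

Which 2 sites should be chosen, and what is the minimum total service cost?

Choose Site 1 and Site 2; total service cost 238.

With exactly 2 open, each farm uses its cheapest among the chosen.
{Site 1, Site 2}: P→Site 1 2·10=20, Q→Site 1 2·16=32, R→Site 2 3·14=42, S→Site 2 2·9=18, T→Site 2 7·18=126. Service cost 238.
{Site 2, Site 5}: service cost 244
{Site 1, Site 5}: service cost 296
Among all 15 size-2 choices, {Site 1, Site 2} is lowest.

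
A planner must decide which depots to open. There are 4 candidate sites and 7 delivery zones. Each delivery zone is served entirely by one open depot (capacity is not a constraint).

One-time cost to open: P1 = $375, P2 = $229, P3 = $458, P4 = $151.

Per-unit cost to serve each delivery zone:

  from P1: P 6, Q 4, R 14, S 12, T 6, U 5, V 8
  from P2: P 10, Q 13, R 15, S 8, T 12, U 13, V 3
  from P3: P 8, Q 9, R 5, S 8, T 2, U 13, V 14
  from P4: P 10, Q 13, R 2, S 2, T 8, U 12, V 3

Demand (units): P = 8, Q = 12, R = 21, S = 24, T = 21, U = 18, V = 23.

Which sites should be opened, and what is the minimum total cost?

For any fixed open set, each delivery zone goes to its cheapest open site; total = fixed + service.
{P4}: P→P4 10·8=80, Q→P4 13·12=156, R→P4 2·21=42, S→P4 2·24=48, T→P4 8·21=168, U→P4 12·18=216, V→P4 3·23=69. Service 779; fixed 151; total 930.
{P1, P4}: P→P1 6·8=48, Q→P1 4·12=48, R→P4 2·21=42, S→P4 2·24=48, T→P1 6·21=126, U→P1 5·18=90, V→P4 3·23=69. Service 471; fixed 526; total 997.
{P2, P4}: service 779 + fixed 380 = 1159
{P1, P2, P3, P4}: service 387 + fixed 1213 = 1600
No other subset beats 930.

Open P4 only; minimum total cost 930.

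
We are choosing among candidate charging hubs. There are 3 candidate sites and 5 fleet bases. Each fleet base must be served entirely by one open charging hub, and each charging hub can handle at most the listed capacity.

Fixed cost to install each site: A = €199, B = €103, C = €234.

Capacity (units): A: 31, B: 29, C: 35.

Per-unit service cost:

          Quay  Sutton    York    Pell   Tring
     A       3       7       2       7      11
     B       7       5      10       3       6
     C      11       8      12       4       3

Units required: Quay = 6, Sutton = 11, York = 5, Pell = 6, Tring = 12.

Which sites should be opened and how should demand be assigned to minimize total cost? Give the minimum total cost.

Open {A, B}: Quay→A 3·6=18, Sutton→B 5·11=55, York→A 2·5=10, Pell→B 3·6=18, Tring→B 6·12=72.
Loads: A carries 11/31, B carries 29/29. Service 173; fixed 302; total 475.
Next best feasible plan costs 497.

Minimum total cost: 475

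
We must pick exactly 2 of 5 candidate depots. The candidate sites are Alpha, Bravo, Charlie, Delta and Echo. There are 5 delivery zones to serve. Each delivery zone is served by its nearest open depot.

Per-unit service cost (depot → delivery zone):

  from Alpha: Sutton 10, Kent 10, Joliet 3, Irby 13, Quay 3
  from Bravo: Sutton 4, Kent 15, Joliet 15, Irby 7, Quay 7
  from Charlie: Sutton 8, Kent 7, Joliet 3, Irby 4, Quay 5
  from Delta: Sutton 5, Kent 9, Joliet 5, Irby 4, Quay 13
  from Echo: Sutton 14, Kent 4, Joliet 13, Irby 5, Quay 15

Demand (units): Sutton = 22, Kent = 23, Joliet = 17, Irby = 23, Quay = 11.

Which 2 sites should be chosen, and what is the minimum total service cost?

With exactly 2 open, each delivery zone uses its cheapest among the chosen.
{Bravo, Charlie}: Sutton→Bravo 4·22=88, Kent→Charlie 7·23=161, Joliet→Charlie 3·17=51, Irby→Charlie 4·23=92, Quay→Charlie 5·11=55. Service cost 447.
{Charlie, Echo}: service cost 466
{Charlie, Delta}: service cost 469
Among all 10 size-2 choices, {Bravo, Charlie} is lowest.

Choose Bravo and Charlie; total service cost 447.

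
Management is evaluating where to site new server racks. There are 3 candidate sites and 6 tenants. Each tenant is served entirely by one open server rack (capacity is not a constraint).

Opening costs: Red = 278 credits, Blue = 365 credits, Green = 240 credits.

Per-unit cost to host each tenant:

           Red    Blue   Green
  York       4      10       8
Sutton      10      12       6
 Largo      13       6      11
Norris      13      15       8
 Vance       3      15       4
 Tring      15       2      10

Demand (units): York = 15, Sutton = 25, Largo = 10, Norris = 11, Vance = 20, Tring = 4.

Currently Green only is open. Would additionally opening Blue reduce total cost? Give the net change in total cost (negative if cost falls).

No — net change +283 (cost rises by 283).

Current service cost with {Green}: 588.
Adding Blue: each tenant re-picks its cheapest; new service cost 506, saving 82.
Extra fixed cost: 365. Net change = 365 − 82 = 283.
(Totals: 828 → 1111.)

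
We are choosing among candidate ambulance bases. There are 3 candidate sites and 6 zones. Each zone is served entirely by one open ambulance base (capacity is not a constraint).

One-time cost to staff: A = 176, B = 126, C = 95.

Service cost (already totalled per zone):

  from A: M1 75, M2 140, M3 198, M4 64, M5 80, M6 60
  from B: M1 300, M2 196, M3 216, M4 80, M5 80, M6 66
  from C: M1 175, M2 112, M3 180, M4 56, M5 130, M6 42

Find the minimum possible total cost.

Minimum total cost: 790

For any fixed open set, each zone goes to its cheapest open site; total = fixed + service.
{C}: M1→C 175, M2→C 112, M3→C 180, M4→C 56, M5→C 130, M6→C 42. Service 695; fixed 95; total 790.
{A}: M1→A 75, M2→A 140, M3→A 198, M4→A 64, M5→A 80, M6→A 60. Service 617; fixed 176; total 793.
{A, C}: M1→A 75, M2→C 112, M3→C 180, M4→C 56, M5→A 80, M6→C 42. Service 545; fixed 271; total 816.
{A, B, C}: M1→A 75, M2→C 112, M3→C 180, M4→C 56, M5→A 80, M6→C 42. Service 545; fixed 397; total 942.
No other subset beats 790.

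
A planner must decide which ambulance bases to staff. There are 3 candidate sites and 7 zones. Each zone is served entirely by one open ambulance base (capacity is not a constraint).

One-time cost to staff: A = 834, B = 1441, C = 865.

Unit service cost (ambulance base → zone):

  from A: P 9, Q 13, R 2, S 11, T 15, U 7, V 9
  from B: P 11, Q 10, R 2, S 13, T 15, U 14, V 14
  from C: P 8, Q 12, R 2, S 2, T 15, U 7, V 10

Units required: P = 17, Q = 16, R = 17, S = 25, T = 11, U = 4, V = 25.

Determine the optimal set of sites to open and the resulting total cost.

For any fixed open set, each zone goes to its cheapest open site; total = fixed + service.
{C}: P→C 8·17=136, Q→C 12·16=192, R→C 2·17=34, S→C 2·25=50, T→C 15·11=165, U→C 7·4=28, V→C 10·25=250. Service 855; fixed 865; total 1720.
{A}: service 1088 + fixed 834 = 1922
{A, C}: service 830 + fixed 1699 = 2529
{A, B, C}: service 798 + fixed 3140 = 3938
(All 7 nonempty subsets were checked; C only is lowest.)

Open C only; minimum total cost 1720.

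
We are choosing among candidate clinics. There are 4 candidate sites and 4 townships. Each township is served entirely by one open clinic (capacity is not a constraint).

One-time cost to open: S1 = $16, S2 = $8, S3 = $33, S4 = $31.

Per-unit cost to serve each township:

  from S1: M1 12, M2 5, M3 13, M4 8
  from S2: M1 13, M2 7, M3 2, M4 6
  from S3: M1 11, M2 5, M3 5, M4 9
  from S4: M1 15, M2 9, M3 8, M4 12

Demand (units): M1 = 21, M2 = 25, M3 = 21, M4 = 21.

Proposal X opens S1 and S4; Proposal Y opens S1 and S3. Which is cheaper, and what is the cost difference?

Proposal X: {S1, S4}: M1→S1 12·21=252, M2→S1 5·25=125, M3→S4 8·21=168, M4→S1 8·21=168. Service 713; fixed 47; total 760.
Proposal Y: {S1, S3}: M1→S3 11·21=231, M2→S1 5·25=125, M3→S3 5·21=105, M4→S1 8·21=168. Service 629; fixed 49; total 678.
Difference: |760 − 678| = 82.

Proposal Y is cheaper by 82.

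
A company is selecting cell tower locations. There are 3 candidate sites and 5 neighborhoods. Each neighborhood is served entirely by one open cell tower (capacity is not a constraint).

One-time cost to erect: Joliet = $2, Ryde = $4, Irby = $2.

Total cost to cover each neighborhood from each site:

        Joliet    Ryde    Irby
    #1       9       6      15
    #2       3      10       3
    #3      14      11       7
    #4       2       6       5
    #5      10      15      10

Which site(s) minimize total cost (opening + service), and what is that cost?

For any fixed open set, each neighborhood goes to its cheapest open site; total = fixed + service.
{Joliet, Irby}: #1→Joliet 9, #2→Joliet 3, #3→Irby 7, #4→Joliet 2, #5→Joliet 10. Service 31; fixed 4; total 35.
{Joliet, Ryde, Irby}: service 28 + fixed 8 = 36
{Ryde, Irby}: service 31 + fixed 6 = 37
{Joliet}: service 38 + fixed 2 = 40
(All 7 nonempty subsets were checked; Joliet and Irby is lowest.)

Open Joliet and Irby; minimum total cost 35.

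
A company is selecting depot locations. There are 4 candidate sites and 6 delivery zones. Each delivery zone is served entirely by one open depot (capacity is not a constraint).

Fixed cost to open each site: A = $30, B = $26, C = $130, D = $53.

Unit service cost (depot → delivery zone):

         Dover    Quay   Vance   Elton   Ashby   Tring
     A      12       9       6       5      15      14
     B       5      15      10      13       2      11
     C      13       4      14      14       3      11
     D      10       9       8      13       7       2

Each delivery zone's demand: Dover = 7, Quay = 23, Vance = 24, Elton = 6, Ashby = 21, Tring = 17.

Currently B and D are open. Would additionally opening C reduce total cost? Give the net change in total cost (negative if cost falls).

No — net change +15 (cost rises by 15).

Current service cost with {B, D}: 588.
Adding C: each delivery zone re-picks its cheapest; new service cost 473, saving 115.
Extra fixed cost: 130. Net change = 130 − 115 = 15.
(Totals: 667 → 682.)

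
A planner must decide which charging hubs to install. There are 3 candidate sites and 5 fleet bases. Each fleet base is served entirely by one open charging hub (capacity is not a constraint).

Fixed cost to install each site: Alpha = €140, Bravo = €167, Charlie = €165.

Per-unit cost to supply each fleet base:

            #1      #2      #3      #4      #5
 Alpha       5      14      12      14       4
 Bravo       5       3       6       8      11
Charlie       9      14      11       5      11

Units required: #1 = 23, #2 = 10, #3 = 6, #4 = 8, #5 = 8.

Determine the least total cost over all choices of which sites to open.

For any fixed open set, each fleet base goes to its cheapest open site; total = fixed + service.
{Bravo}: #1→Bravo 5·23=115, #2→Bravo 3·10=30, #3→Bravo 6·6=36, #4→Bravo 8·8=64, #5→Bravo 11·8=88. Service 333; fixed 167; total 500.
{Alpha, Bravo}: service 277 + fixed 307 = 584
{Alpha}: #1→Alpha 5·23=115, #2→Alpha 14·10=140, #3→Alpha 12·6=72, #4→Alpha 14·8=112, #5→Alpha 4·8=32. Service 471; fixed 140; total 611.
{Alpha, Bravo, Charlie}: #1→Alpha 5·23=115, #2→Bravo 3·10=30, #3→Bravo 6·6=36, #4→Charlie 5·8=40, #5→Alpha 4·8=32. Service 253; fixed 472; total 725.
No other subset beats 500.

Minimum total cost: 500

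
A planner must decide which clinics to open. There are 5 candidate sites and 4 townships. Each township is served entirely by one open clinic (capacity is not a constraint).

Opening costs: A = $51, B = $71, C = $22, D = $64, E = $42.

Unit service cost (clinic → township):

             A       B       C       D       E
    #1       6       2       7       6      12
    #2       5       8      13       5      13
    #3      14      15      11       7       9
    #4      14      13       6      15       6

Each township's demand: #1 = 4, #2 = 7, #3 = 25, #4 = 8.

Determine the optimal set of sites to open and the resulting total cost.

For any fixed open set, each township goes to its cheapest open site; total = fixed + service.
{C, D}: #1→D 6·4=24, #2→D 5·7=35, #3→D 7·25=175, #4→C 6·8=48. Service 282; fixed 86; total 368.
{D, E}: #1→D 6·4=24, #2→D 5·7=35, #3→D 7·25=175, #4→E 6·8=48. Service 282; fixed 106; total 388.
{C, D, E}: #1→D 6·4=24, #2→D 5·7=35, #3→D 7·25=175, #4→C 6·8=48. Service 282; fixed 128; total 410.
{A, B, C, D, E}: #1→B 2·4=8, #2→A 5·7=35, #3→D 7·25=175, #4→C 6·8=48. Service 266; fixed 250; total 516.
No other subset beats 368.

Open C and D; minimum total cost 368.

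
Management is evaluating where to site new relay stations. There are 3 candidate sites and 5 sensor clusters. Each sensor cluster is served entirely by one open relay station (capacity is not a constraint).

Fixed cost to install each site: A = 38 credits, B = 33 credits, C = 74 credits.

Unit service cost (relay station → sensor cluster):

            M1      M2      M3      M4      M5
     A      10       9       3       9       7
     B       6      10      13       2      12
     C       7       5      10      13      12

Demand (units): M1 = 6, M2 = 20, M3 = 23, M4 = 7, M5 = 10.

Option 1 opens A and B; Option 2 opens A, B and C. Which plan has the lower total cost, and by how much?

Option 1: {A, B}: M1→B 6·6=36, M2→A 9·20=180, M3→A 3·23=69, M4→B 2·7=14, M5→A 7·10=70. Service 369; fixed 71; total 440.
Option 2: {A, B, C}: M1→B 6·6=36, M2→C 5·20=100, M3→A 3·23=69, M4→B 2·7=14, M5→A 7·10=70. Service 289; fixed 145; total 434.
Difference: |440 − 434| = 6.

Option 2 is cheaper by 6.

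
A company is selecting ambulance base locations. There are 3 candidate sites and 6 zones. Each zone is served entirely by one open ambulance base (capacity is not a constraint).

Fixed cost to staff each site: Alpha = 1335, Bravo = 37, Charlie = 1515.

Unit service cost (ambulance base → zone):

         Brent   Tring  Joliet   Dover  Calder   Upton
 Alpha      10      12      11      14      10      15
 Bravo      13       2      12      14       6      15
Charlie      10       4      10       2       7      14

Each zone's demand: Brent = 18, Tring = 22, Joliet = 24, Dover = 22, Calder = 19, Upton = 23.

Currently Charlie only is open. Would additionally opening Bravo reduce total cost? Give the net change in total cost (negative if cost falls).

Yes — net change −26 (cost falls by 26).

Current service cost with {Charlie}: 1007.
Adding Bravo: each zone re-picks its cheapest; new service cost 944, saving 63.
Extra fixed cost: 37. Net change = 37 − 63 = -26.
(Totals: 2522 → 2496.)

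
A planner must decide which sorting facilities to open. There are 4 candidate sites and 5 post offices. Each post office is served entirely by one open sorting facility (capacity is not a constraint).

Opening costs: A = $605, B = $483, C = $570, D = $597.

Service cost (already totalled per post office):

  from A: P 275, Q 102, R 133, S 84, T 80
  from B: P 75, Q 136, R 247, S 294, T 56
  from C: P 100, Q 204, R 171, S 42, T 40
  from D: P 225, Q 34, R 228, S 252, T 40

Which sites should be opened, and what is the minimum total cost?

Open C only; minimum total cost 1127.

For any fixed open set, each post office goes to its cheapest open site; total = fixed + service.
{C}: P→C 100, Q→C 204, R→C 171, S→C 42, T→C 40. Service 557; fixed 570; total 1127.
{A}: service 674 + fixed 605 = 1279
{B}: service 808 + fixed 483 = 1291
{A, B, C, D}: service 324 + fixed 2255 = 2579
No other subset beats 1127.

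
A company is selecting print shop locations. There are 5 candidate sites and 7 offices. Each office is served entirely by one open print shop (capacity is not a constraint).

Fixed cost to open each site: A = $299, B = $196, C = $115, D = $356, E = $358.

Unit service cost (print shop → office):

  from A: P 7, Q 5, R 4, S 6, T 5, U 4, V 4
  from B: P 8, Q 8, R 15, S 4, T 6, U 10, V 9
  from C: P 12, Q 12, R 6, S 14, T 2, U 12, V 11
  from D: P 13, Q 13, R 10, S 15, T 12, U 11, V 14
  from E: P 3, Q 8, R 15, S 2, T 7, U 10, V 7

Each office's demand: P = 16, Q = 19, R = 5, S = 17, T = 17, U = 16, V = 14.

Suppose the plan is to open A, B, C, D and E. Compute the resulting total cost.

Total cost: 1675

Each office is assigned to its cheapest site among the open ones.
{A, B, C, D, E}: P→E 3·16=48, Q→A 5·19=95, R→A 4·5=20, S→E 2·17=34, T→C 2·17=34, U→A 4·16=64, V→A 4·14=56. Service 351; fixed 1324; total 1675.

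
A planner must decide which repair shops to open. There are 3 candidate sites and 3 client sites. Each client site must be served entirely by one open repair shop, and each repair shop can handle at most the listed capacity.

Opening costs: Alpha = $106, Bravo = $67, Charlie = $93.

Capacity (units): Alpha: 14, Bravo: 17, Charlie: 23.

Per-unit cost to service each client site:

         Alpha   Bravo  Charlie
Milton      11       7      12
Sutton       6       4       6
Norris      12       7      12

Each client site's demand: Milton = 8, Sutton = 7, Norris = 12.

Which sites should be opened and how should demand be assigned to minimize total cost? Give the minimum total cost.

Minimum total cost: 382

Open {Bravo, Charlie}: Milton→Charlie 12·8=96, Sutton→Charlie 6·7=42, Norris→Bravo 7·12=84.
Loads: Bravo carries 12/17, Charlie carries 15/23. Service 222; fixed 160; total 382.
Next best feasible plan costs 388.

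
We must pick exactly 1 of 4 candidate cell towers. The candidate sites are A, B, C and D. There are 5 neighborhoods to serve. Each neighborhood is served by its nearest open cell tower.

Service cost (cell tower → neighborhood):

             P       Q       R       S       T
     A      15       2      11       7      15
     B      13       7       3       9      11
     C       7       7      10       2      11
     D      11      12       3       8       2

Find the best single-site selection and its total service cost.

With exactly 1 open, each neighborhood uses its cheapest among the chosen.
{D}: P→D 11, Q→D 12, R→D 3, S→D 8, T→D 2. Service cost 36.
{C}: service cost 37
{B}: service cost 43
Among all 4 size-1 choices, {D} is lowest.

Choose D only; total service cost 36.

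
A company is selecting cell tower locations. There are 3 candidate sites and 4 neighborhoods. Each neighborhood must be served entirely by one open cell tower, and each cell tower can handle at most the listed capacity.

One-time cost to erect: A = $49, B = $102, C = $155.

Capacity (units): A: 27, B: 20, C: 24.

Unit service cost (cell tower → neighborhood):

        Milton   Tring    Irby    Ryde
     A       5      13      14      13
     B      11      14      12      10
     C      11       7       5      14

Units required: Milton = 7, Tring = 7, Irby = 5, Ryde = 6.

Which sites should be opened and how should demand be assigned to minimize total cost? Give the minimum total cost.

Open {A}: Milton→A 5·7=35, Tring→A 13·7=91, Irby→A 14·5=70, Ryde→A 13·6=78.
Loads: A carries 25/27. Service 274; fixed 49; total 323.
Next best feasible plan costs 391.

Minimum total cost: 323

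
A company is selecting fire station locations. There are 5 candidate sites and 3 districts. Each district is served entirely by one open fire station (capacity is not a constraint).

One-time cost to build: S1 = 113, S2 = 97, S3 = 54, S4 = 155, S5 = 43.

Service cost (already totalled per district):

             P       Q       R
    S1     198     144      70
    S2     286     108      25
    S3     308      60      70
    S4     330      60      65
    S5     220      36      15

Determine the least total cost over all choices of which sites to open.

For any fixed open set, each district goes to its cheapest open site; total = fixed + service.
{S5}: P→S5 220, Q→S5 36, R→S5 15. Service 271; fixed 43; total 314.
{S3, S5}: P→S5 220, Q→S5 36, R→S5 15. Service 271; fixed 97; total 368.
{S1, S5}: service 249 + fixed 156 = 405
{S1, S2, S3, S4, S5}: service 249 + fixed 462 = 711
No other subset beats 314.

Minimum total cost: 314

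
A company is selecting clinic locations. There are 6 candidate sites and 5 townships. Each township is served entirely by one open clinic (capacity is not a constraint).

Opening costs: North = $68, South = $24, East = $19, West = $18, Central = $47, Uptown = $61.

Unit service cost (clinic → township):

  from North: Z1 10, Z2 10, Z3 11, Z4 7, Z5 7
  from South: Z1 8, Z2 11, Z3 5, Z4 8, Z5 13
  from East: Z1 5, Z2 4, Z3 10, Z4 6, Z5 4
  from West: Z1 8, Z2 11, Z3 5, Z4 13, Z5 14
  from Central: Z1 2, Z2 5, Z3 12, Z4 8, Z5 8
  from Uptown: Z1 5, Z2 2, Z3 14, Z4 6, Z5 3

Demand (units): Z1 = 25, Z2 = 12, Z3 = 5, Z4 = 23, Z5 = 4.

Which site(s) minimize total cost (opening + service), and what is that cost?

For any fixed open set, each township goes to its cheapest open site; total = fixed + service.
{East, West, Central}: Z1→Central 2·25=50, Z2→East 4·12=48, Z3→West 5·5=25, Z4→East 6·23=138, Z5→East 4·4=16. Service 277; fixed 84; total 361.
{South, East, Central}: Z1→Central 2·25=50, Z2→East 4·12=48, Z3→South 5·5=25, Z4→East 6·23=138, Z5→East 4·4=16. Service 277; fixed 90; total 367.
{East, Central}: Z1→Central 2·25=50, Z2→East 4·12=48, Z3→East 10·5=50, Z4→East 6·23=138, Z5→East 4·4=16. Service 302; fixed 66; total 368.
{North, South, East, West, Central, Uptown}: service 249 + fixed 237 = 486
No other subset beats 361.

Open East, West and Central; minimum total cost 361.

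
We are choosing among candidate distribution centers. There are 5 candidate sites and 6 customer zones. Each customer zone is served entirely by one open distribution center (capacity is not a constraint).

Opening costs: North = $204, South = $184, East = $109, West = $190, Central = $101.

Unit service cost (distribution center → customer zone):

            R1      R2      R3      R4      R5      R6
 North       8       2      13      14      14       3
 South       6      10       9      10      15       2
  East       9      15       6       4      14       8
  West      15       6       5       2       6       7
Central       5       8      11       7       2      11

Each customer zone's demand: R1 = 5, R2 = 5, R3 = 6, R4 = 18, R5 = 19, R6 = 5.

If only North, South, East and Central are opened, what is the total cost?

Total cost: 789

Each customer zone is assigned to its cheapest site among the open ones.
{North, South, East, Central}: R1→Central 5·5=25, R2→North 2·5=10, R3→East 6·6=36, R4→East 4·18=72, R5→Central 2·19=38, R6→South 2·5=10. Service 191; fixed 598; total 789.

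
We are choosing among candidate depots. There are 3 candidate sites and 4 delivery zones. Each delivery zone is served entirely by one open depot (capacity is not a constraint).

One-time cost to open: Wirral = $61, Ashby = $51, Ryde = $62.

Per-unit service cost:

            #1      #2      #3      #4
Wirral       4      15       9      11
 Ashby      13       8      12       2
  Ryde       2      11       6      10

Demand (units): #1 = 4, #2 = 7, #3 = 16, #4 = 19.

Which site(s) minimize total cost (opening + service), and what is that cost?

For any fixed open set, each delivery zone goes to its cheapest open site; total = fixed + service.
{Ashby, Ryde}: #1→Ryde 2·4=8, #2→Ashby 8·7=56, #3→Ryde 6·16=96, #4→Ashby 2·19=38. Service 198; fixed 113; total 311.
{Wirral, Ashby}: #1→Wirral 4·4=16, #2→Ashby 8·7=56, #3→Wirral 9·16=144, #4→Ashby 2·19=38. Service 254; fixed 112; total 366.
{Wirral, Ashby, Ryde}: #1→Ryde 2·4=8, #2→Ashby 8·7=56, #3→Ryde 6·16=96, #4→Ashby 2·19=38. Service 198; fixed 174; total 372.
{Ashby}: service 338 + fixed 51 = 389
No other subset beats 311.

Open Ashby and Ryde; minimum total cost 311.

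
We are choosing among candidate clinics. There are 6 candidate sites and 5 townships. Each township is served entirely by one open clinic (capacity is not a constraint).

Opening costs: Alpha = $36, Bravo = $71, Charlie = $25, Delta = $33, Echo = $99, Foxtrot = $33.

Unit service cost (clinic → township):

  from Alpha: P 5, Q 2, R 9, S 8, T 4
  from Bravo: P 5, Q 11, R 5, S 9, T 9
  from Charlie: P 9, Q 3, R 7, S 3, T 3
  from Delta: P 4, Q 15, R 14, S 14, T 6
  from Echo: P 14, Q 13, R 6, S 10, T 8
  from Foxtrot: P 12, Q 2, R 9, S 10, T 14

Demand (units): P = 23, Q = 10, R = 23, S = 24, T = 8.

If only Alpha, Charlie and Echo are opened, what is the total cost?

Each township is assigned to its cheapest site among the open ones.
{Alpha, Charlie, Echo}: P→Alpha 5·23=115, Q→Alpha 2·10=20, R→Echo 6·23=138, S→Charlie 3·24=72, T→Charlie 3·8=24. Service 369; fixed 160; total 529.

Total cost: 529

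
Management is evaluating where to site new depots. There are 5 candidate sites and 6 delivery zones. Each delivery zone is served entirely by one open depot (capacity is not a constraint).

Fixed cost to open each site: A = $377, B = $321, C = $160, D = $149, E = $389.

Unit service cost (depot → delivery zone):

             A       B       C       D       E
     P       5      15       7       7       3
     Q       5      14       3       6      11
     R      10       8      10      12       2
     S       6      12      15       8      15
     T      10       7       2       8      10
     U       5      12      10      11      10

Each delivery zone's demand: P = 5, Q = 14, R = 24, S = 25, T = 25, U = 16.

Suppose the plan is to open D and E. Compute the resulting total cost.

Total cost: 1245

Each delivery zone is assigned to its cheapest site among the open ones.
{D, E}: P→E 3·5=15, Q→D 6·14=84, R→E 2·24=48, S→D 8·25=200, T→D 8·25=200, U→E 10·16=160. Service 707; fixed 538; total 1245.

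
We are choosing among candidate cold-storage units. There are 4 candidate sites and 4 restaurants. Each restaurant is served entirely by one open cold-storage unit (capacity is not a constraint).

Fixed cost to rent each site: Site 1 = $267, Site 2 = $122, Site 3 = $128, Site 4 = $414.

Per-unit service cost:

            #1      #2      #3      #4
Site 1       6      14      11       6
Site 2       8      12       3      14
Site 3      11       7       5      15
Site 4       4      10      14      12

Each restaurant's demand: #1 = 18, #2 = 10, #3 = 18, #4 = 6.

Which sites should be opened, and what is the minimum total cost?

Open Site 2 only; minimum total cost 524.

For any fixed open set, each restaurant goes to its cheapest open site; total = fixed + service.
{Site 2}: #1→Site 2 8·18=144, #2→Site 2 12·10=120, #3→Site 2 3·18=54, #4→Site 2 14·6=84. Service 402; fixed 122; total 524.
{Site 3}: #1→Site 3 11·18=198, #2→Site 3 7·10=70, #3→Site 3 5·18=90, #4→Site 3 15·6=90. Service 448; fixed 128; total 576.
{Site 2, Site 3}: #1→Site 2 8·18=144, #2→Site 3 7·10=70, #3→Site 2 3·18=54, #4→Site 2 14·6=84. Service 352; fixed 250; total 602.
{Site 1, Site 2, Site 3, Site 4}: #1→Site 4 4·18=72, #2→Site 3 7·10=70, #3→Site 2 3·18=54, #4→Site 1 6·6=36. Service 232; fixed 931; total 1163.
(All 15 nonempty subsets were checked; Site 2 only is lowest.)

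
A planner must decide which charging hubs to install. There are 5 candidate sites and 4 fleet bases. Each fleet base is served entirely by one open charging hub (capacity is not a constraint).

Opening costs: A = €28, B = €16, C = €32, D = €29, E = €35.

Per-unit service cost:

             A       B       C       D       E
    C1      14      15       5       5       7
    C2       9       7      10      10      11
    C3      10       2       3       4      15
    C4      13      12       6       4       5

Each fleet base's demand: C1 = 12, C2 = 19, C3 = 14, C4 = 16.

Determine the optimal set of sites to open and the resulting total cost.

Open B and D; minimum total cost 330.

For any fixed open set, each fleet base goes to its cheapest open site; total = fixed + service.
{B, D}: C1→D 5·12=60, C2→B 7·19=133, C3→B 2·14=28, C4→D 4·16=64. Service 285; fixed 45; total 330.
{A, B, D}: C1→D 5·12=60, C2→B 7·19=133, C3→B 2·14=28, C4→D 4·16=64. Service 285; fixed 73; total 358.
{B, C, D}: C1→C 5·12=60, C2→B 7·19=133, C3→B 2·14=28, C4→D 4·16=64. Service 285; fixed 77; total 362.
{A, B, C, D, E}: C1→C 5·12=60, C2→B 7·19=133, C3→B 2·14=28, C4→D 4·16=64. Service 285; fixed 140; total 425.
No other subset beats 330.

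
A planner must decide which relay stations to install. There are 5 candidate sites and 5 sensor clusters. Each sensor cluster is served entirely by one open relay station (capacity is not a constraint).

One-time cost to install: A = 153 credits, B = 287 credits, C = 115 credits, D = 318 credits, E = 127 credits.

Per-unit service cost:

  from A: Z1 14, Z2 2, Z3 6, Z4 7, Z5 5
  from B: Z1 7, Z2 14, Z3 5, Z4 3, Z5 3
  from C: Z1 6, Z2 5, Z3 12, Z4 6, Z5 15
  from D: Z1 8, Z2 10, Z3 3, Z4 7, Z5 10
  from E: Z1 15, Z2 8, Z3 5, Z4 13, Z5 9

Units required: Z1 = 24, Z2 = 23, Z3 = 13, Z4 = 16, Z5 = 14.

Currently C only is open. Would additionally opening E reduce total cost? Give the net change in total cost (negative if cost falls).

Current service cost with {C}: 721.
Adding E: each sensor cluster re-picks its cheapest; new service cost 546, saving 175.
Extra fixed cost: 127. Net change = 127 − 175 = -48.
(Totals: 836 → 788.)

Yes — net change −48 (cost falls by 48).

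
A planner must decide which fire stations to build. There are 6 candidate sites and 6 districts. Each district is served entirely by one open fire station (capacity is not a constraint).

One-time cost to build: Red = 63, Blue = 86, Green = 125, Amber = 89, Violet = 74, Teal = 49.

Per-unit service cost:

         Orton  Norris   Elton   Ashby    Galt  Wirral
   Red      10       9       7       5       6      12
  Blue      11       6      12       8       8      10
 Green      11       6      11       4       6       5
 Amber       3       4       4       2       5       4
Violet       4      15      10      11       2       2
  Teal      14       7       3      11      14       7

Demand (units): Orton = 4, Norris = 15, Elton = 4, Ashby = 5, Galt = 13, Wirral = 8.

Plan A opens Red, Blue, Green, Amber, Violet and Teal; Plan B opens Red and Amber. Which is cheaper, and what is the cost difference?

Plan B is cheaper by 275.

Plan A: {Red, Blue, Green, Amber, Violet, Teal}: Orton→Amber 3·4=12, Norris→Amber 4·15=60, Elton→Teal 3·4=12, Ashby→Amber 2·5=10, Galt→Violet 2·13=26, Wirral→Violet 2·8=16. Service 136; fixed 486; total 622.
Plan B: {Red, Amber}: Orton→Amber 3·4=12, Norris→Amber 4·15=60, Elton→Amber 4·4=16, Ashby→Amber 2·5=10, Galt→Amber 5·13=65, Wirral→Amber 4·8=32. Service 195; fixed 152; total 347.
Difference: |622 − 347| = 275.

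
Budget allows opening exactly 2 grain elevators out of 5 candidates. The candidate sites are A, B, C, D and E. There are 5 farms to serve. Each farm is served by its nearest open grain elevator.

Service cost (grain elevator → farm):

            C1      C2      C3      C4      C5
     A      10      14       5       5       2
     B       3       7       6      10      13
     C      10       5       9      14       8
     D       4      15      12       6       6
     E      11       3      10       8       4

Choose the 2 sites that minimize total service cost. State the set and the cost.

With exactly 2 open, each farm uses its cheapest among the chosen.
{A, B}: C1→B 3, C2→B 7, C3→A 5, C4→A 5, C5→A 2. Service cost 22.
{B, E}: service cost 24
{A, E}: service cost 25
Among all 10 size-2 choices, {A, B} is lowest.

Choose A and B; total service cost 22.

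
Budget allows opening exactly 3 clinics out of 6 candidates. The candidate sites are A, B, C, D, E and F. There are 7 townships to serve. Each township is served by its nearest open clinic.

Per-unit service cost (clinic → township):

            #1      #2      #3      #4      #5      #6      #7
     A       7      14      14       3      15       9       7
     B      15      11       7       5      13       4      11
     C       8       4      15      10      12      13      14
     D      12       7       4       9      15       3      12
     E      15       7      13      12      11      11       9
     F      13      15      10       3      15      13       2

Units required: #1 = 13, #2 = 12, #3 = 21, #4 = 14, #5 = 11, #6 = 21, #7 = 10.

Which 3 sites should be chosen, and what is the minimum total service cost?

Choose C, D and F; total service cost 493.

With exactly 3 open, each township uses its cheapest among the chosen.
{C, D, F}: #1→C 8·13=104, #2→C 4·12=48, #3→D 4·21=84, #4→F 3·14=42, #5→C 12·11=132, #6→D 3·21=63, #7→F 2·10=20. Service cost 493.
{A, C, D}: service cost 530
{A, D, F}: service cost 549
Among all 20 size-3 choices, {C, D, F} is lowest.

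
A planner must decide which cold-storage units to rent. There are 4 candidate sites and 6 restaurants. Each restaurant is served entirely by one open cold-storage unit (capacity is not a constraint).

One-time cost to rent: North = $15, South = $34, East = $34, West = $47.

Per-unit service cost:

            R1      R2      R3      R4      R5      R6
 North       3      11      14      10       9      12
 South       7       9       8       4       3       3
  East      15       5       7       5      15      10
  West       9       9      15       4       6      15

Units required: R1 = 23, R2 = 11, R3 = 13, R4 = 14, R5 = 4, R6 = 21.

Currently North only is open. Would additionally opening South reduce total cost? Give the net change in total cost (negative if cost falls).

Current service cost with {North}: 800.
Adding South: each restaurant re-picks its cheapest; new service cost 403, saving 397.
Extra fixed cost: 34. Net change = 34 − 397 = -363.
(Totals: 815 → 452.)

Yes — net change −363 (cost falls by 363).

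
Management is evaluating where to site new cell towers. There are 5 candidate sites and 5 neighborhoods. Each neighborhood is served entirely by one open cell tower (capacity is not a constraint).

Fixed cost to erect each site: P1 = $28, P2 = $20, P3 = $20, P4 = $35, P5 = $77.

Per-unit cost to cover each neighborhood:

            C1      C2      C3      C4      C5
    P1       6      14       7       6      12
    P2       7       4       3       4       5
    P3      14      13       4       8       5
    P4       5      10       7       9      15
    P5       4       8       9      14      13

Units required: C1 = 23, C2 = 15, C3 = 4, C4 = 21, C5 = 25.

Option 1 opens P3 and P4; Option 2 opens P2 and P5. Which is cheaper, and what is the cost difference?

Option 1: {P3, P4}: C1→P4 5·23=115, C2→P4 10·15=150, C3→P3 4·4=16, C4→P3 8·21=168, C5→P3 5·25=125. Service 574; fixed 55; total 629.
Option 2: {P2, P5}: C1→P5 4·23=92, C2→P2 4·15=60, C3→P2 3·4=12, C4→P2 4·21=84, C5→P2 5·25=125. Service 373; fixed 97; total 470.
Difference: |629 − 470| = 159.

Option 2 is cheaper by 159.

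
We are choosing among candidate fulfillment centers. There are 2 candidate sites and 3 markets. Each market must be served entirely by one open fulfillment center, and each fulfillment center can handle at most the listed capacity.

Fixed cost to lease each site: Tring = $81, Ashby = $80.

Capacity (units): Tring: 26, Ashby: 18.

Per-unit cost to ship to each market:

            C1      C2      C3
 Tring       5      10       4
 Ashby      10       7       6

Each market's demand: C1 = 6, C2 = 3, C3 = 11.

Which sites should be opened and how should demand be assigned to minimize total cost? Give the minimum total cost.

Minimum total cost: 185

Open {Tring}: C1→Tring 5·6=30, C2→Tring 10·3=30, C3→Tring 4·11=44.
Loads: Tring carries 20/26. Service 104; fixed 81; total 185.
Next best feasible plan costs 256.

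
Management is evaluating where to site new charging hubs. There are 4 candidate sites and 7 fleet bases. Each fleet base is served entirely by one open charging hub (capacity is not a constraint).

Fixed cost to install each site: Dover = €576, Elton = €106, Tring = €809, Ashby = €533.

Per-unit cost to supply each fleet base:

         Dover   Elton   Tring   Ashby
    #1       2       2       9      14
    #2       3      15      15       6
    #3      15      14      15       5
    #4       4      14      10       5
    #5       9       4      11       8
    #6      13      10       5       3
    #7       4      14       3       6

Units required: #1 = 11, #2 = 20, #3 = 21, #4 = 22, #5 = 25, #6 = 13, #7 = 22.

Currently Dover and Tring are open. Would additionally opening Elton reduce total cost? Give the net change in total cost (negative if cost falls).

Current service cost with {Dover, Tring}: 841.
Adding Elton: each fleet base re-picks its cheapest; new service cost 695, saving 146.
Extra fixed cost: 106. Net change = 106 − 146 = -40.
(Totals: 2226 → 2186.)

Yes — net change −40 (cost falls by 40).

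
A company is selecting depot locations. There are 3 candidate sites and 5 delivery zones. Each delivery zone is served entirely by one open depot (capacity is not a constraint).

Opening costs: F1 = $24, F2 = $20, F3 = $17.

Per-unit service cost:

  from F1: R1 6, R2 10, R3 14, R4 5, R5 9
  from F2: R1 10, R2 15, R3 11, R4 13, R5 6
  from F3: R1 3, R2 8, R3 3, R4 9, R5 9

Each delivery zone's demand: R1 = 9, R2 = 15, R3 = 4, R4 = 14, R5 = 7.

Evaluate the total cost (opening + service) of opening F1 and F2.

Total cost: 404

Each delivery zone is assigned to its cheapest site among the open ones.
{F1, F2}: R1→F1 6·9=54, R2→F1 10·15=150, R3→F2 11·4=44, R4→F1 5·14=70, R5→F2 6·7=42. Service 360; fixed 44; total 404.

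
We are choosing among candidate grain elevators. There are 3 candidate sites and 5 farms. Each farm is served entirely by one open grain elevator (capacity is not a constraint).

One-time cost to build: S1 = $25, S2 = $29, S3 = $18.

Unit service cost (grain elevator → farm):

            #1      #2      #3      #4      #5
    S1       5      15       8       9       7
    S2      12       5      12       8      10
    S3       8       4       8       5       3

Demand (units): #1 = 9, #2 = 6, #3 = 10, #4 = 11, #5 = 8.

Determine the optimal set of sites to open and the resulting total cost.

For any fixed open set, each farm goes to its cheapest open site; total = fixed + service.
{S1, S3}: #1→S1 5·9=45, #2→S3 4·6=24, #3→S1 8·10=80, #4→S3 5·11=55, #5→S3 3·8=24. Service 228; fixed 43; total 271.
{S3}: #1→S3 8·9=72, #2→S3 4·6=24, #3→S3 8·10=80, #4→S3 5·11=55, #5→S3 3·8=24. Service 255; fixed 18; total 273.
{S1, S2, S3}: service 228 + fixed 72 = 300
No other subset beats 271.

Open S1 and S3; minimum total cost 271.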